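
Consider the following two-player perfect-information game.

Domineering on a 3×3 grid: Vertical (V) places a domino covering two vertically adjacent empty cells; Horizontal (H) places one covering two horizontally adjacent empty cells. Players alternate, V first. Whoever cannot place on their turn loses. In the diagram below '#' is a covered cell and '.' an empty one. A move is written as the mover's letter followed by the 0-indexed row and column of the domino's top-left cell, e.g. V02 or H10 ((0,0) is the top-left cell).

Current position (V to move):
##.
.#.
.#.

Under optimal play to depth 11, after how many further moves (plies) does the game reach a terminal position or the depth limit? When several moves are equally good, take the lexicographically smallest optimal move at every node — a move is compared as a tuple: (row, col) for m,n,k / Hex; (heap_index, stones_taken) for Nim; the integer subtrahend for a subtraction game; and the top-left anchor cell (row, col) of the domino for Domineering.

PV length from [##./.#./.#.]: 1 ply

p1 V@[##./.#./.#.]: V02[###/.##/.#.]+1* V10[##./##./##.]+1 V12[##./.##/.##]+1
p2 H@[###/.##/.#.] terminal -1; root [##./.#./.#.] d11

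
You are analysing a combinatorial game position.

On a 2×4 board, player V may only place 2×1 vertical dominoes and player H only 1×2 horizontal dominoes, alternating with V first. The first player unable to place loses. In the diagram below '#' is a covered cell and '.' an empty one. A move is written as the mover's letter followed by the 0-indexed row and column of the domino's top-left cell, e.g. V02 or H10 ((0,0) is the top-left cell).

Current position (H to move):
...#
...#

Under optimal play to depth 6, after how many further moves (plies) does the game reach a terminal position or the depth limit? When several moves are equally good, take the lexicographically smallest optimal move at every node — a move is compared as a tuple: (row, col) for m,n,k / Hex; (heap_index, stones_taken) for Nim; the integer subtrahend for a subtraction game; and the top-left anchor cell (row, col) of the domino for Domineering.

ply 1, H at ...#/...# | H00=+1→##.#/...#*; H01=+1→.###/...#; H10=+1→...#/##.#; H11=+1→...#/.###
ply 2, V at ##.#/...# | V02=-1→####/..##*
ply 3, H at ####/..## | H10=+1→####/####*
ply 4: ####/#### is terminal -1 (V); from ...#/...# depth 6

PV length from [...#/...#]: 3 plies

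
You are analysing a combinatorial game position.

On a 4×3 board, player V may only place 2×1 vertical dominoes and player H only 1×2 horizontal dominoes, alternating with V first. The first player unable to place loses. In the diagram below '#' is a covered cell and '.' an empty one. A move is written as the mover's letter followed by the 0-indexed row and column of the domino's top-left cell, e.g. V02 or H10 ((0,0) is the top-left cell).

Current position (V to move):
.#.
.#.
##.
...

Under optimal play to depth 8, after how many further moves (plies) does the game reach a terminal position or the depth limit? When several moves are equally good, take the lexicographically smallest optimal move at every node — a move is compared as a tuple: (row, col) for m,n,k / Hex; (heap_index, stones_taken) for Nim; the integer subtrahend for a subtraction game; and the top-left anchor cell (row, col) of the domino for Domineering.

PV length from [.#./.#./##./...]: 3 plies

p1 V@[.#./.#./##./...]: V00[##./##./##./...]+1* V02[.##/.##/##./...]+1 V12[.#./.##/###/...]+1 V22[.#./.#./###/..#]+1
p2 H@[##./##./##./...]: H30[##./##./##./##.]-1* H31[##./##./##./.##]-1
p3 V@[##./##./##./##.]: V02[###/###/##./##.]+1* V12[##./###/###/##.]+1 V22[##./##./###/###]+1
p4 H@[###/###/##./##.] terminal -1; root [.#./.#./##./...] d8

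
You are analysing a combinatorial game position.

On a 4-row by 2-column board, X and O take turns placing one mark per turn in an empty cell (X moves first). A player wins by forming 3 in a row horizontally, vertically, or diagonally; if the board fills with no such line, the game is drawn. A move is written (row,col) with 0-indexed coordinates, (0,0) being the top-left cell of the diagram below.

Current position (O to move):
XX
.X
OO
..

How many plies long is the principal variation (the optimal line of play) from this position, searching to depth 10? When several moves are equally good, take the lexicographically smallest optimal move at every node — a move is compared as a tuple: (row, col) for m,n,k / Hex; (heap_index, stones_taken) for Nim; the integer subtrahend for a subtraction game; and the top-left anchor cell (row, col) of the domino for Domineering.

[XX/.X/OO/..] O move#1: (1,0):+0/XX/OX/OO/..*, (3,0):+0/XX/.X/OO/O., (3,1):+0/XX/.X/OO/.O
[XX/OX/OO/..] X move#2: (3,0):+0/XX/OX/OO/X.*, (3,1):-1/XX/OX/OO/.X
[XX/OX/OO/X.] O move#3: (3,1):+0/XX/OX/OO/XO*
[XX/OX/OO/XO] end (terminal +0, X#4); searched XX/.X/OO/.. to 10

PV length from [XX/.X/OO/..]: 3 plies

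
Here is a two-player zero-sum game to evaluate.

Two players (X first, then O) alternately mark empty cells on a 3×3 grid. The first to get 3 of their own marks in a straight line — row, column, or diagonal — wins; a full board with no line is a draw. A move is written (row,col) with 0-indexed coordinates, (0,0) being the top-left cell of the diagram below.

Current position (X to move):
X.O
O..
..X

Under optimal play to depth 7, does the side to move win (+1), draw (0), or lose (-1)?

value(X.O/O../..X, X) = +1

[X.O/O../..X] X move#1: (0,1):-1/XXO/O../..X, (1,1):+1/X.O/OX./..X*, (1,2):+0/X.O/O.X/..X, (2,0):+1/X.O/O../X.X, (2,1):+1/X.O/O../.XX
[X.O/OX./..X] end (terminal -1, O#2); searched X.O/O../..X to 7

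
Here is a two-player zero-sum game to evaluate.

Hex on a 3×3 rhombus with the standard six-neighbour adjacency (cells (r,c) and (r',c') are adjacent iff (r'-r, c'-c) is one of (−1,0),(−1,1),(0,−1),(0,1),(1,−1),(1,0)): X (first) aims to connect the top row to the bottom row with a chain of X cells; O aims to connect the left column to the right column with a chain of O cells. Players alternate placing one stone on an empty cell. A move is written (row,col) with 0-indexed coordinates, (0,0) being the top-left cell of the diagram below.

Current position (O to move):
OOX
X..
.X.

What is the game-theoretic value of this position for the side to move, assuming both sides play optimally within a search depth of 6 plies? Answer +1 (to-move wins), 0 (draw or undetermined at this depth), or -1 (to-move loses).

ply 1, O at OOX/X../.X. | (1,1)=-1→OOX/XO./.X.*; (1,2)=-1→OOX/X.O/.X.; (2,0)=-1→OOX/X../OX.; (2,2)=-1→OOX/X../.XO
ply 2, X at OOX/XO./.X. | (1,2)=+1→OOX/XOX/.X.*; (2,0)=-1→OOX/XO./XX.; (2,2)=-1→OOX/XO./.XX
ply 3: OOX/XOX/.X. is terminal -1 (O); from OOX/X../.X. depth 6

value(OOX/X../.X., O) = -1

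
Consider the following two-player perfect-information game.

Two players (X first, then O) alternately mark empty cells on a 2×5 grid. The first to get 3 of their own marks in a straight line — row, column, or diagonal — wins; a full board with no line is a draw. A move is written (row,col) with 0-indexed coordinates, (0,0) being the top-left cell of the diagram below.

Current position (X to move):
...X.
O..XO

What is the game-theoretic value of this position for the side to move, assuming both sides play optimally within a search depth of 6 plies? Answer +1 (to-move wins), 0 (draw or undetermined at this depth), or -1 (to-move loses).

p1 X@[...X./O..XO]: (0,0)[X..X./O..XO]+0 (0,1)[.X.X./O..XO]+0 (0,2)[..XX./O..XO]+1* (0,4)[...XX/O..XO]+0 (1,1)[...X./OX.XO]+1 (1,2)[...X./O.XXO]+1
p2 O@[..XX./O..XO]: (0,0)[O.XX./O..XO]-1* (0,1)[.OXX./O..XO]-1 (0,4)[..XXO/O..XO]-1 (1,1)[..XX./OO.XO]-1 (1,2)[..XX./O.OXO]-1
p3 X@[O.XX./O..XO]: (0,1)[OXXX./O..XO]+1* (0,4)[O.XXX/O..XO]+1 (1,1)[O.XX./OX.XO]+1 (1,2)[O.XX./O.XXO]+1
p4 O@[OXXX./O..XO] terminal -1; root [...X./O..XO] d6

value(...X./O..XO, X) = +1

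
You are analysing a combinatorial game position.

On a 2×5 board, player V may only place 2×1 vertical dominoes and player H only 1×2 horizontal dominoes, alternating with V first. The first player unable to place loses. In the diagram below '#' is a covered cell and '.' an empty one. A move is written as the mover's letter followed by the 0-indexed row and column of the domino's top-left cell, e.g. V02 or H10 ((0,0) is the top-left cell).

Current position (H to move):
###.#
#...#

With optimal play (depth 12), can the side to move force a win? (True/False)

ply 1, H at ###.#/#...# | H11=-1→###.#/###.#; H12=+1→###.#/#.###*
ply 2: ###.#/#.### is terminal -1 (V); from ###.#/#...# depth 12

H winning at [###.#/#...#]: True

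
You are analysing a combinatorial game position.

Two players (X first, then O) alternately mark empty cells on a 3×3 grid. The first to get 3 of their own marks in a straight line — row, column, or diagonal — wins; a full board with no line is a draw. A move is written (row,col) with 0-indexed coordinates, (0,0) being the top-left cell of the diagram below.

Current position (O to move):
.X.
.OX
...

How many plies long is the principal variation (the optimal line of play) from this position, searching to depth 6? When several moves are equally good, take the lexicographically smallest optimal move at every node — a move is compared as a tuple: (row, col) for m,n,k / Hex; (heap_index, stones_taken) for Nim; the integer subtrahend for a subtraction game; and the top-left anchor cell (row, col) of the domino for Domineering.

[.X./.OX/...] O move#1: (0,0):+0/OX./.OX/...*, (0,2):+0/.XO/.OX/..., (1,0):-1/.X./OOX/..., (2,0):-1/.X./.OX/O.., (2,1):-1/.X./.OX/.O., (2,2):+0/.X./.OX/..O
[OX./.OX/...] X move#2: (0,2):-1/OXX/.OX/..., (1,0):-1/OX./XOX/..., (2,0):-1/OX./.OX/X.., (2,1):-1/OX./.OX/.X., (2,2):+0/OX./.OX/..X*
[OX./.OX/..X] O move#3: (0,2):+0/OXO/.OX/..X*, (1,0):-1/OX./OOX/..X, (2,0):-1/OX./.OX/O.X, (2,1):-1/OX./.OX/.OX
[OXO/.OX/..X] X move#4: (1,0):-1/OXO/XOX/..X, (2,0):+0/OXO/.OX/X.X*, (2,1):-1/OXO/.OX/.XX
[OXO/.OX/X.X] O move#5: (1,0):-1/OXO/OOX/X.X, (2,1):+0/OXO/.OX/XOX*
[OXO/.OX/XOX] X move#6: (1,0):+0/OXO/XOX/XOX*
[OXO/XOX/XOX] end (terminal +0, O#7); searched .X./.OX/... to 6

PV length from [.X./.OX/...]: 6 plies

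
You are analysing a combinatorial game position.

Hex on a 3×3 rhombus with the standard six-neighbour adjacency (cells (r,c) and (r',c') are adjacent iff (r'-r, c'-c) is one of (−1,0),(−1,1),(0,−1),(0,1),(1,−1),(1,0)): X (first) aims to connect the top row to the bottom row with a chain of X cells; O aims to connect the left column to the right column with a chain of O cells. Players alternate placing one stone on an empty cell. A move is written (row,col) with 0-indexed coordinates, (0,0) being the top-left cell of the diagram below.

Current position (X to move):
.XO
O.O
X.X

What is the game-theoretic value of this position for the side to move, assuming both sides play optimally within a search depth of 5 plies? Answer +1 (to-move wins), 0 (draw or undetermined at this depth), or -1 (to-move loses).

p1 X@[.XO/O.O/X.X]: (0,0)[XXO/O.O/X.X]-1 (1,1)[.XO/OXO/X.X]+1* (2,1)[.XO/O.O/XXX]-1
p2 O@[.XO/OXO/X.X] terminal -1; root [.XO/O.O/X.X] d5

value(.XO/O.O/X.X, X) = +1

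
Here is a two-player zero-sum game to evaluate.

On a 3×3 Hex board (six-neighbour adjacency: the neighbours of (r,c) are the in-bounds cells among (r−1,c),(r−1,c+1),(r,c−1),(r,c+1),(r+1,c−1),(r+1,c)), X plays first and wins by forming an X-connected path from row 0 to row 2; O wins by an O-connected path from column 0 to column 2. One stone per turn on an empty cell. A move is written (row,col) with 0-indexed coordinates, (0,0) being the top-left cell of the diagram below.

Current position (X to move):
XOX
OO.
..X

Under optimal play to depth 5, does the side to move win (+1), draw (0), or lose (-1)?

value(XOX/OO./..X, X) = +1

ply 1, X at XOX/OO./..X | (1,2)=+1→XOX/OOX/..X*; (2,0)=-1→XOX/OO./X.X; (2,1)=-1→XOX/OO./.XX
ply 2: XOX/OOX/..X is terminal -1 (O); from XOX/OO./..X depth 5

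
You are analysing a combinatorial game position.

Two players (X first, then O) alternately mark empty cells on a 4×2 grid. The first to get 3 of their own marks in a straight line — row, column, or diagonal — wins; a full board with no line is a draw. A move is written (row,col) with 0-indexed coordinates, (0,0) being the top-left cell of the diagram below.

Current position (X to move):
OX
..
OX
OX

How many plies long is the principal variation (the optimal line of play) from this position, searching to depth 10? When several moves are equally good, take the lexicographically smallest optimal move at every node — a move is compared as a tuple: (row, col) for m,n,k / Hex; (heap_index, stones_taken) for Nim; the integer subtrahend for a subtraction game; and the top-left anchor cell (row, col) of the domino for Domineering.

PV length from [OX/../OX/OX]: 1 ply

[OX/../OX/OX] X move#1: (1,0):+0/OX/X./OX/OX, (1,1):+1/OX/.X/OX/OX*
[OX/.X/OX/OX] end (terminal -1, O#2); searched OX/../OX/OX to 10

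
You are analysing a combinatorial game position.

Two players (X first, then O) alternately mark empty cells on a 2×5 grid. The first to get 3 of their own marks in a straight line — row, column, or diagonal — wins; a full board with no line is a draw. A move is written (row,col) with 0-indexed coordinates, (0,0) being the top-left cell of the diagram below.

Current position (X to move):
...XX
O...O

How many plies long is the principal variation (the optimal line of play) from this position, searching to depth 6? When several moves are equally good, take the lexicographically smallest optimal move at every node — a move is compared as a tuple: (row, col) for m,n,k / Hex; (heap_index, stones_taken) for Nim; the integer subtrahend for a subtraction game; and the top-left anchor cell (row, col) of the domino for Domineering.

PV length from [...XX/O...O]: 1 ply

[...XX/O...O] X move#1: (0,0):+0/X..XX/O...O, (0,1):+0/.X.XX/O...O, (0,2):+1/..XXX/O...O*, (1,1):+0/...XX/OX..O, (1,2):+0/...XX/O.X.O, (1,3):+0/...XX/O..XO
[..XXX/O...O] end (terminal -1, O#2); searched ...XX/O...O to 6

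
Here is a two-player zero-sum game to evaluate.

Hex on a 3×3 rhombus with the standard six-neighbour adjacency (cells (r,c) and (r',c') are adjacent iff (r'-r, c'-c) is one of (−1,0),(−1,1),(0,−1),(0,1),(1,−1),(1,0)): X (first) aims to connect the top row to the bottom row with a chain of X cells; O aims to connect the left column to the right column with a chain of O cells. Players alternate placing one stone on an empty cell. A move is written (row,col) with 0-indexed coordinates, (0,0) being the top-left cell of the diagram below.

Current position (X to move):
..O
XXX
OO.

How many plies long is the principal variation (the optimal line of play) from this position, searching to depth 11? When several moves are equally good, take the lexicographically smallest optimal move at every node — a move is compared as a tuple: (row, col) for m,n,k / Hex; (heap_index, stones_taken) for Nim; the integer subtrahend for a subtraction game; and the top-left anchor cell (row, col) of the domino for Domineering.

p1 X@[..O/XXX/OO.]: (0,0)[X.O/XXX/OO.]-1 (0,1)[.XO/XXX/OO.]-1 (2,2)[..O/XXX/OOX]+1*
p2 O@[..O/XXX/OOX]: (0,0)[O.O/XXX/OOX]-1* (0,1)[.OO/XXX/OOX]-1
p3 X@[O.O/XXX/OOX]: (0,1)[OXO/XXX/OOX]+1*
p4 O@[OXO/XXX/OOX] terminal -1; root [..O/XXX/OO.] d11

PV length from [..O/XXX/OO.]: 3 plies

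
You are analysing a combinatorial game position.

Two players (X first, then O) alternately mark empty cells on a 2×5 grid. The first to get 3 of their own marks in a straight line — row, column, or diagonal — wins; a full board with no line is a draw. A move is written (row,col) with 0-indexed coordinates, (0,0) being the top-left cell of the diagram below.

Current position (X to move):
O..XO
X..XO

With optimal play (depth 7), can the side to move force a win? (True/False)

X winning at [O..XO/X..XO]: False

p1 X@[O..XO/X..XO]: (0,1)[OX.XO/X..XO]+0* (0,2)[O.XXO/X..XO]+0 (1,1)[O..XO/XX.XO]+0 (1,2)[O..XO/X.XXO]+0
p2 O@[OX.XO/X..XO]: (0,2)[OXOXO/X..XO]+0* (1,1)[OX.XO/XO.XO]-1 (1,2)[OX.XO/X.OXO]-1
p3 X@[OXOXO/X..XO]: (1,1)[OXOXO/XX.XO]+0* (1,2)[OXOXO/X.XXO]+0
p4 O@[OXOXO/XX.XO]: (1,2)[OXOXO/XXOXO]+0*
p5 X@[OXOXO/XXOXO] terminal +0; root [O..XO/X..XO] d7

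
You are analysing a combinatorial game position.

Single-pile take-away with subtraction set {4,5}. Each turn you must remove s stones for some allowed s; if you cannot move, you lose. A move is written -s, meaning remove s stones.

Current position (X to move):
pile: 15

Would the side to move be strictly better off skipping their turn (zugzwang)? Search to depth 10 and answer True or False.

zugzwang(15, X) = False

[15] X move#1: -4:+1/11*, -5:+1/10
[11] O move#2: -4:-1/7*, -5:-1/6
[7] X move#3: -4:+1/3*, -5:+1/2
[3] end (terminal -1, O#4); searched 15 to 10
pass branch (O moves first from the same position):
  | [15] O move#1: -4:+1/11*, -5:+1/10
  | [11] X move#2: -4:-1/7*, -5:-1/6
  | [7] O move#3: -4:+1/3*, -5:+1/2
  | [3] end (terminal -1, X#4); searched 15 to 10
X moving scores +1; X passing scores -1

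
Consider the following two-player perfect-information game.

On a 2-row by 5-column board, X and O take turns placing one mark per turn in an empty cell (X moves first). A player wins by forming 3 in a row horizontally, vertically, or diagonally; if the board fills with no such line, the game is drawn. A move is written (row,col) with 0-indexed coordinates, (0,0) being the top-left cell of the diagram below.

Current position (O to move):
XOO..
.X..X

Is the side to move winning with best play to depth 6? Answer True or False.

O winning at [XOO../.X..X]: True

p1 O@[XOO../.X..X]: (0,3)[XOOO./.X..X]+1* (0,4)[XOO.O/.X..X]+0 (1,0)[XOO../OX..X]+0 (1,2)[XOO../.XO.X]+0 (1,3)[XOO../.X.OX]+0
p2 X@[XOOO./.X..X] terminal -1; root [XOO../.X..X] d6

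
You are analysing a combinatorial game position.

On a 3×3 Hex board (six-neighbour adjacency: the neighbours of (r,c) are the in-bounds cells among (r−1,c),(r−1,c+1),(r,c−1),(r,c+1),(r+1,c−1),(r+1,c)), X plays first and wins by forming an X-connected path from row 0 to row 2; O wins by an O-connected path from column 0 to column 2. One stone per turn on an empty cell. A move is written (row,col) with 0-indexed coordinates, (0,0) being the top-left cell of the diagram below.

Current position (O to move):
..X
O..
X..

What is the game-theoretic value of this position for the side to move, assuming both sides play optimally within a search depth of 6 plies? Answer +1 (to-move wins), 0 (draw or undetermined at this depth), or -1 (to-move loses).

value(..X/O../X.., O) = -1

ply 1, O at ..X/O../X.. | (0,0)=-1→O.X/O../X..*; (0,1)=-1→.OX/O../X..; (1,1)=-1→..X/OO./X..; (1,2)=-1→..X/O.O/X..; (2,1)=-1→..X/O../XO.; (2,2)=-1→..X/O../X.O
ply 2, X at O.X/O../X.. | (0,1)=+1→OXX/O../X..*; (1,1)=+1→O.X/OX./X..; (1,2)=+1→O.X/O.X/X..; (2,1)=+1→O.X/O../XX.; (2,2)=+1→O.X/O../X.X
ply 3, O at OXX/O../X.. | (1,1)=-1→OXX/OO./X..*; (1,2)=-1→OXX/O.O/X..; (2,1)=-1→OXX/O../XO.; (2,2)=-1→OXX/O../X.O
ply 4, X at OXX/OO./X.. | (1,2)=+1→OXX/OOX/X..*; (2,1)=-1→OXX/OO./XX.; (2,2)=-1→OXX/OO./X.X
ply 5, O at OXX/OOX/X.. | (2,1)=-1→OXX/OOX/XO.*; (2,2)=-1→OXX/OOX/X.O
ply 6, X at OXX/OOX/XO. | (2,2)=+1→OXX/OOX/XOX*
ply 7: OXX/OOX/XOX is terminal -1 (O); from ..X/O../X.. depth 6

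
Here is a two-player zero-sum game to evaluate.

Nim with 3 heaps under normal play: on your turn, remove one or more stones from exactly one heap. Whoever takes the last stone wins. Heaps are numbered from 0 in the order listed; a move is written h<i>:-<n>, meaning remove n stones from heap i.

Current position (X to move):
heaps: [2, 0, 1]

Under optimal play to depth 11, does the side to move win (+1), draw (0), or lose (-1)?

p1 X@[(2,0,1)]: h0:-1[(1,0,1)]+1* h0:-2[(0,0,1)]-1 h2:-1[(2,0,0)]-1
p2 O@[(1,0,1)]: h0:-1[(0,0,1)]-1* h2:-1[(1,0,0)]-1
p3 X@[(0,0,1)]: h2:-1[(0,0,0)]+1*
p4 O@[(0,0,0)] terminal -1; root [(2,0,1)] d11

value((2,0,1), X) = +1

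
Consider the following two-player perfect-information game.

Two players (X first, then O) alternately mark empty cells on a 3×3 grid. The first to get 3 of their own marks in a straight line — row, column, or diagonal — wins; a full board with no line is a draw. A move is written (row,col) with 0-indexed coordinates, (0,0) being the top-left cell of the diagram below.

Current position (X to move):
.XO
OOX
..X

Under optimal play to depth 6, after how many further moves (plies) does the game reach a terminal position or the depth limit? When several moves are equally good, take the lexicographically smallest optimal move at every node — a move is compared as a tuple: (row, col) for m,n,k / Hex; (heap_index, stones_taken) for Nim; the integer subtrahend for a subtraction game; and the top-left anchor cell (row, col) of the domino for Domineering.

p1 X@[.XO/OOX/..X]: (0,0)[XXO/OOX/..X]-1 (2,0)[.XO/OOX/X.X]+0* (2,1)[.XO/OOX/.XX]-1
p2 O@[.XO/OOX/X.X]: (0,0)[OXO/OOX/X.X]-1 (2,1)[.XO/OOX/XOX]+0*
p3 X@[.XO/OOX/XOX]: (0,0)[XXO/OOX/XOX]+0*
p4 O@[XXO/OOX/XOX] terminal +0; root [.XO/OOX/..X] d6

PV length from [.XO/OOX/..X]: 3 plies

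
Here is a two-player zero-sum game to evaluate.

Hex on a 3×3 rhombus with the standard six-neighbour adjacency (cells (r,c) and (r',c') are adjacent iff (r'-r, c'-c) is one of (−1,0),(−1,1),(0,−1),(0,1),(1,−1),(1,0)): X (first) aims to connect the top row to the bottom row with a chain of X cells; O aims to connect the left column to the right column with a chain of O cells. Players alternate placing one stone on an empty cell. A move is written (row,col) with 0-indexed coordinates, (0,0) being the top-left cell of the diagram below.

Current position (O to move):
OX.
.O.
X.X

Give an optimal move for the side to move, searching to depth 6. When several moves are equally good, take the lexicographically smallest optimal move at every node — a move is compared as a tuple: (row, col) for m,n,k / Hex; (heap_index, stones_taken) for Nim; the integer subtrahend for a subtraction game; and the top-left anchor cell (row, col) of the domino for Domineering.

ply 1, O at OX./.O./X.X | (0,2)=-1→OXO/.O./X.X; (1,0)=+1→OX./OO./X.X*; (1,2)=-1→OX./.OO/X.X; (2,1)=-1→OX./.O./XOX
ply 2, X at OX./OO./X.X | (0,2)=-1→OXX/OO./X.X*; (1,2)=-1→OX./OOX/X.X; (2,1)=-1→OX./OO./XXX
ply 3, O at OXX/OO./X.X | (1,2)=+1→OXX/OOO/X.X*; (2,1)=-1→OXX/OO./XOX
ply 4: OXX/OOO/X.X is terminal -1 (X); from OX./.O./X.X depth 6

O's best at [OX./.O./X.X]: (1,0)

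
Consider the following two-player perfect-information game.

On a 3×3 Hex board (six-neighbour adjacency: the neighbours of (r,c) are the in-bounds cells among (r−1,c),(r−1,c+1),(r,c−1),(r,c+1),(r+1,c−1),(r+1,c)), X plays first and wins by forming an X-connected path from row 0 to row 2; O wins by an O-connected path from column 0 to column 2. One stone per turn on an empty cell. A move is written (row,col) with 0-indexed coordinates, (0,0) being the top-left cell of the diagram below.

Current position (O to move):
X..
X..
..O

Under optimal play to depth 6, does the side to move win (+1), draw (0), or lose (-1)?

value(X../X../..O, O) = +1

[X../X../..O] O move#1: (0,1):-1/XO./X../..O, (0,2):-1/X.O/X../..O, (1,1):-1/X../XO./..O, (1,2):-1/X../X.O/..O, (2,0):+1/X../X../O.O*, (2,1):-1/X../X../.OO
[X../X../O.O] X move#2: (0,1):-1/XX./X../O.O*, (0,2):-1/X.X/X../O.O, (1,1):-1/X../XX./O.O, (1,2):-1/X../X.X/O.O, (2,1):-1/X../X../OXO
[XX./X../O.O] O move#3: (0,2):+1/XXO/X../O.O*, (1,1):+1/XX./XO./O.O, (1,2):+1/XX./X.O/O.O, (2,1):+1/XX./X../OOO
[XXO/X../O.O] X move#4: (1,1):-1/XXO/XX./O.O*, (1,2):-1/XXO/X.X/O.O, (2,1):-1/XXO/X../OXO
[XXO/XX./O.O] O move#5: (1,2):-1/XXO/XXO/O.O, (2,1):+1/XXO/XX./OOO*
[XXO/XX./OOO] end (terminal -1, X#6); searched X../X../..O to 6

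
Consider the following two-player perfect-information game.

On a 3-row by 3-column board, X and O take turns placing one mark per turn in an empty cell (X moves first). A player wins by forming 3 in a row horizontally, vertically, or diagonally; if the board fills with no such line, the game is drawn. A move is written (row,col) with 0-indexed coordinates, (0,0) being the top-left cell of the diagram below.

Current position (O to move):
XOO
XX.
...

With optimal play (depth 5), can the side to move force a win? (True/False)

O winning at [XOO/XX./...]: False

ply 1, O at XOO/XX./... | (1,2)=-1→XOO/XXO/...*; (2,0)=-1→XOO/XX./O..; (2,1)=-1→XOO/XX./.O.; (2,2)=-1→XOO/XX./..O
ply 2, X at XOO/XXO/... | (2,0)=+1→XOO/XXO/X..*; (2,1)=-1→XOO/XXO/.X.; (2,2)=+1→XOO/XXO/..X
ply 3: XOO/XXO/X.. is terminal -1 (O); from XOO/XX./... depth 5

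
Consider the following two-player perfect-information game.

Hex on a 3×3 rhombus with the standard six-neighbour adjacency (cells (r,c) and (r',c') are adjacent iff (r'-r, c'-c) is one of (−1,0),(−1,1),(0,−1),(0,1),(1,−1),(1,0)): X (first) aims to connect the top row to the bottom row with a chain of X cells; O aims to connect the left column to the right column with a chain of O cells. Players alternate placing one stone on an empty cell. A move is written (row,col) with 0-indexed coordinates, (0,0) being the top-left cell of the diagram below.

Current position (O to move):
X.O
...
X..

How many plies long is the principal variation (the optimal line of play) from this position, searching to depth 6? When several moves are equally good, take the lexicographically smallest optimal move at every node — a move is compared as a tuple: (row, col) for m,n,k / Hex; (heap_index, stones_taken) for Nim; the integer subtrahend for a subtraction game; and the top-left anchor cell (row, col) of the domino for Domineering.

PV length from [X.O/.../X..]: 3 plies

ply 1, O at X.O/.../X.. | (0,1)=-1→XOO/.../X..; (1,0)=+1→X.O/O../X..*; (1,1)=-1→X.O/.O./X..; (1,2)=-1→X.O/..O/X..; (2,1)=-1→X.O/.../XO.; (2,2)=-1→X.O/.../X.O
ply 2, X at X.O/O../X.. | (0,1)=-1→XXO/O../X..*; (1,1)=-1→X.O/OX./X..; (1,2)=-1→X.O/O.X/X..; (2,1)=-1→X.O/O../XX.; (2,2)=-1→X.O/O../X.X
ply 3, O at XXO/O../X.. | (1,1)=+1→XXO/OO./X..*; (1,2)=-1→XXO/O.O/X..; (2,1)=-1→XXO/O../XO.; (2,2)=-1→XXO/O../X.O
ply 4: XXO/OO./X.. is terminal -1 (X); from X.O/.../X.. depth 6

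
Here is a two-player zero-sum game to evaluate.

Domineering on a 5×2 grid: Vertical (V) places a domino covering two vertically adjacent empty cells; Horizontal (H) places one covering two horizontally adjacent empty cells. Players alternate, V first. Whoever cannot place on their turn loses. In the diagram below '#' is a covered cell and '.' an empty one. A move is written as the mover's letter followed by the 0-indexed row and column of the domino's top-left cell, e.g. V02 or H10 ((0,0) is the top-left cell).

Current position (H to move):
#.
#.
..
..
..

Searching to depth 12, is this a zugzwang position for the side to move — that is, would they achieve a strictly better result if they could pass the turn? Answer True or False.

zugzwang(#./#./../../.., H) = False

[#./#./../../..] H move#1: H20:-1/#./#./##/../.., H30:+1/#./#./../##/..*, H40:-1/#./#./../../##
[#./#./../##/..] V move#2: V01:-1/##/##/../##/..*, V11:-1/#./##/.#/##/..
[##/##/../##/..] H move#3: H20:+1/##/##/##/##/..*, H40:+1/##/##/../##/##
[##/##/##/##/..] end (terminal -1, V#4); searched #./#./../../.. to 12
suppose H passes — search the same position with V to move:
pass> [#./#./../../..] V move#1: V01:-1/##/##/../../.., V11:-1/#./##/.#/../.., V20:+1/#./#./#./#./..*, V21:+1/#./#./.#/.#/.., V30:+1/#./#./../#./#., V31:+1/#./#./../.#/.#
pass> [#./#./#./#./..] H move#2: H40:-1/#./#./#./#./##*
pass> [#./#./#./#./##] V move#3: V01:+1/##/##/#./#./##*, V11:+1/#./##/##/#./##, V21:+1/#./#./##/##/##
pass> [##/##/#./#./##] end (terminal -1, H#4); searched #./#./../../.. to 12
for H: play +1, pass -1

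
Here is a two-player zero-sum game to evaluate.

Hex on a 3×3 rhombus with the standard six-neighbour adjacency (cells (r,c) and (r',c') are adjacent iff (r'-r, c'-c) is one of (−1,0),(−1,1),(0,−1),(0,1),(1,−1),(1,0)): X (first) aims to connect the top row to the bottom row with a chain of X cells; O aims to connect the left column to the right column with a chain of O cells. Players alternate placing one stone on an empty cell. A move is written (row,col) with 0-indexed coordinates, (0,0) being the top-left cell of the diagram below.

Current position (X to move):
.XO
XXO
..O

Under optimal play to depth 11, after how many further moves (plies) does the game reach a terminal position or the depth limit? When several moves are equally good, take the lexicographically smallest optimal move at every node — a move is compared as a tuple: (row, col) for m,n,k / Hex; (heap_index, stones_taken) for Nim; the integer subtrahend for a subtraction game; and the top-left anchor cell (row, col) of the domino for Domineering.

ply 1, X at .XO/XXO/..O | (0,0)=+1→XXO/XXO/..O*; (2,0)=+1→.XO/XXO/X.O; (2,1)=+1→.XO/XXO/.XO
ply 2, O at XXO/XXO/..O | (2,0)=-1→XXO/XXO/O.O*; (2,1)=-1→XXO/XXO/.OO
ply 3, X at XXO/XXO/O.O | (2,1)=+1→XXO/XXO/OXO*
ply 4: XXO/XXO/OXO is terminal -1 (O); from .XO/XXO/..O depth 11

PV length from [.XO/XXO/..O]: 3 plies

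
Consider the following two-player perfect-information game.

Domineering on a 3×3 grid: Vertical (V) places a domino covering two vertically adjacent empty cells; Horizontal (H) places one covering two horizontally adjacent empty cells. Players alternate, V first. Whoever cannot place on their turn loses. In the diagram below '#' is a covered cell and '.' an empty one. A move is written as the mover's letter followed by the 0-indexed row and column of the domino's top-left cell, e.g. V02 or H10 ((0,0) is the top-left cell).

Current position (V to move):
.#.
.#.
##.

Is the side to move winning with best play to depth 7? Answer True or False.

V winning at [.#./.#./##.]: True

ply 1, V at .#./.#./##. | V00=+1→##./##./##.*; V02=+1→.##/.##/##.; V12=+1→.#./.##/###
ply 2: ##./##./##. is terminal -1 (H); from .#./.#./##. depth 7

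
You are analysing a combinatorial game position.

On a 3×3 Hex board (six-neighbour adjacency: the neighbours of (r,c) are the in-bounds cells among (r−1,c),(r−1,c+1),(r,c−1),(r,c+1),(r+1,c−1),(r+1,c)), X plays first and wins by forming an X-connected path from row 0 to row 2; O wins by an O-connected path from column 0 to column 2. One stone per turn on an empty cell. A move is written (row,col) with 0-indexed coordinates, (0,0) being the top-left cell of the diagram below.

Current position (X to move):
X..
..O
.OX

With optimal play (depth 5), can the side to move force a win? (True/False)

[X../..O/.OX] X move#1: (0,1):-1/XX./..O/.OX, (0,2):-1/X.X/..O/.OX, (1,0):-1/X../X.O/.OX, (1,1):-1/X../.XO/.OX, (2,0):+1/X../..O/XOX*
[X../..O/XOX] O move#2: (0,1):-1/XO./..O/XOX*, (0,2):-1/X.O/..O/XOX, (1,0):-1/X../O.O/XOX, (1,1):-1/X../.OO/XOX
[XO./..O/XOX] X move#3: (0,2):+1/XOX/..O/XOX*, (1,0):+1/XO./X.O/XOX, (1,1):+1/XO./.XO/XOX
[XOX/..O/XOX] O move#4: (1,0):-1/XOX/O.O/XOX*, (1,1):-1/XOX/.OO/XOX
[XOX/O.O/XOX] X move#5: (1,1):+1/XOX/OXO/XOX*
[XOX/OXO/XOX] end (terminal -1, O#6); searched X../..O/.OX to 5

X winning at [X../..O/.OX]: True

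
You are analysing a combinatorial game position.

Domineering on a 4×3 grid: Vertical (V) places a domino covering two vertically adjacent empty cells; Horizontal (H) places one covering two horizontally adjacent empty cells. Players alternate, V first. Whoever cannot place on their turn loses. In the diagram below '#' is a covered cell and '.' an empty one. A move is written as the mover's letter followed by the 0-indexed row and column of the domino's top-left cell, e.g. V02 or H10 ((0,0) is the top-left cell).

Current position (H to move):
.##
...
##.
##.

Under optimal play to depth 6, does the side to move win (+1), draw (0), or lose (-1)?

p1 H@[.##/.../##./##.]: H10[.##/##./##./##.]-1* H11[.##/.##/##./##.]-1
p2 V@[.##/##./##./##.]: V12[.##/###/###/##.]+1* V22[.##/##./###/###]+1
p3 H@[.##/###/###/##.] terminal -1; root [.##/.../##./##.] d6

value(.##/.../##./##., H) = -1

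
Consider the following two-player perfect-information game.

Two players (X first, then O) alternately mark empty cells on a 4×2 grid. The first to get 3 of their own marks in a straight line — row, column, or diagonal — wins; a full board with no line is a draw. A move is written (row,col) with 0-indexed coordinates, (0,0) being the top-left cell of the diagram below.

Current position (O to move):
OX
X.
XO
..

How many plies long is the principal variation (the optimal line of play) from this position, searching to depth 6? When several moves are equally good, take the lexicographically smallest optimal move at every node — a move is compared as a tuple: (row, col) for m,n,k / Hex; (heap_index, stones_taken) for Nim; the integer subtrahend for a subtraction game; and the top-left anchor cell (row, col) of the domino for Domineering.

p1 O@[OX/X./XO/..]: (1,1)[OX/XO/XO/..]-1 (3,0)[OX/X./XO/O.]+0* (3,1)[OX/X./XO/.O]-1
p2 X@[OX/X./XO/O.]: (1,1)[OX/XX/XO/O.]+0* (3,1)[OX/X./XO/OX]+0
p3 O@[OX/XX/XO/O.]: (3,1)[OX/XX/XO/OO]+0*
p4 X@[OX/XX/XO/OO] terminal +0; root [OX/X./XO/..] d6

PV length from [OX/X./XO/..]: 3 plies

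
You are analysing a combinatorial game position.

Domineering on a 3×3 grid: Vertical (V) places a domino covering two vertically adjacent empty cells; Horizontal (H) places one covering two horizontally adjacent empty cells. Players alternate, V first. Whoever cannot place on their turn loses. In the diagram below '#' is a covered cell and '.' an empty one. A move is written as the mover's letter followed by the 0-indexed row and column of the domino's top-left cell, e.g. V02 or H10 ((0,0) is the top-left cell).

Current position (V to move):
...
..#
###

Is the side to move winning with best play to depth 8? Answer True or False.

ply 1, V at .../..#/### | V00=-1→#../#.#/###; V01=+1→.#./.##/###*
ply 2: .#./.##/### is terminal -1 (H); from .../..#/### depth 8

V winning at [.../..#/###]: True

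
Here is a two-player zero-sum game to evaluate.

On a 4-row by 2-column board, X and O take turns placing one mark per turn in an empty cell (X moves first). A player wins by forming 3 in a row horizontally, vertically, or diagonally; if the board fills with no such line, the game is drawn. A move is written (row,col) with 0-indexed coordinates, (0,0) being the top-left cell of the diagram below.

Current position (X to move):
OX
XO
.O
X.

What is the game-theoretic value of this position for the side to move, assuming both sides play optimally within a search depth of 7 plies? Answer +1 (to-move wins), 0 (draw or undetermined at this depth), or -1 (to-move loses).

value(OX/XO/.O/X., X) = +1

p1 X@[OX/XO/.O/X.]: (2,0)[OX/XO/XO/X.]+1* (3,1)[OX/XO/.O/XX]+0
p2 O@[OX/XO/XO/X.] terminal -1; root [OX/XO/.O/X.] d7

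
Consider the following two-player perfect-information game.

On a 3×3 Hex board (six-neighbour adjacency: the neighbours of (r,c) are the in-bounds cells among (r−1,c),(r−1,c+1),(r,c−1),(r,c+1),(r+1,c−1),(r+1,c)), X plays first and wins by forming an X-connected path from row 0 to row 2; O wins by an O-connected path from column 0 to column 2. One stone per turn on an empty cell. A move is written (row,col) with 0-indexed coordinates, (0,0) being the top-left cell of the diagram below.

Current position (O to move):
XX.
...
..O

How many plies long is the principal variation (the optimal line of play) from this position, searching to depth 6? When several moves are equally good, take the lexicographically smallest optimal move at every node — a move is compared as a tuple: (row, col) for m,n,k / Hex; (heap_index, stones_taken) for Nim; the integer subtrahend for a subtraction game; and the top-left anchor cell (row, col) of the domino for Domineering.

PV length from [XX./.../..O]: 5 plies

p1 O@[XX./.../..O]: (0,2)[XXO/.../..O]-1 (1,0)[XX./O../..O]-1 (1,1)[XX./.O./..O]+1* (1,2)[XX./..O/..O]-1 (2,0)[XX./.../O.O]+1 (2,1)[XX./.../.OO]-1
p2 X@[XX./.O./..O]: (0,2)[XXX/.O./..O]-1* (1,0)[XX./XO./..O]-1 (1,2)[XX./.OX/..O]-1 (2,0)[XX./.O./X.O]-1 (2,1)[XX./.O./.XO]-1
p3 O@[XXX/.O./..O]: (1,0)[XXX/OO./..O]+1* (1,2)[XXX/.OO/..O]+1 (2,0)[XXX/.O./O.O]+1 (2,1)[XXX/.O./.OO]+1
p4 X@[XXX/OO./..O]: (1,2)[XXX/OOX/..O]-1* (2,0)[XXX/OO./X.O]-1 (2,1)[XXX/OO./.XO]-1
p5 O@[XXX/OOX/..O]: (2,0)[XXX/OOX/O.O]-1 (2,1)[XXX/OOX/.OO]+1*
p6 X@[XXX/OOX/.OO] terminal -1; root [XX./.../..O] d6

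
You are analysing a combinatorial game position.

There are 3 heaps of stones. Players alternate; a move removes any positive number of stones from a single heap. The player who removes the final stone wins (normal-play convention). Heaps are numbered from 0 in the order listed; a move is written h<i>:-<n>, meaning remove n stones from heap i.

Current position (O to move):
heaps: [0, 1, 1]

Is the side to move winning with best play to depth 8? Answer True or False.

p1 O@[(0,1,1)]: h1:-1[(0,0,1)]-1* h2:-1[(0,1,0)]-1
p2 X@[(0,0,1)]: h2:-1[(0,0,0)]+1*
p3 O@[(0,0,0)] terminal -1; root [(0,1,1)] d8

O winning at [(0,1,1)]: False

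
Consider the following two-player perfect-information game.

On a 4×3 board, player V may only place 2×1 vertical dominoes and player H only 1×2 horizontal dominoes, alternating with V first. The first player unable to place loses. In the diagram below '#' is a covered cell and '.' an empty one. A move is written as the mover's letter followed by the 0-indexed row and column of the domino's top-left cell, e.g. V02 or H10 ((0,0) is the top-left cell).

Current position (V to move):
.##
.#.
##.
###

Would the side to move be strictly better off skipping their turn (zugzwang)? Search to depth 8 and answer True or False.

[.##/.#./##./###] V move#1: V00:+1/###/##./##./###*, V12:+1/.##/.##/###/###
[###/##./##./###] end (terminal -1, H#2); searched .##/.#./##./### to 8
pass branch (H moves first from the same position):
  | [.##/.#./##./###] end (terminal -1, H#1); searched .##/.#./##./### to 8
V moving scores +1; V passing scores +1

zugzwang(.##/.#./##./###, V) = False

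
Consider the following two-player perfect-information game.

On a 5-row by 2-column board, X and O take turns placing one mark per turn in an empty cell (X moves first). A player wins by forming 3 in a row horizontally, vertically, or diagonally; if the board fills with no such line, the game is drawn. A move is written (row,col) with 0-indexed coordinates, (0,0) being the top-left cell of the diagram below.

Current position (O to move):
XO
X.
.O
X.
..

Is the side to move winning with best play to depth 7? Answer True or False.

O winning at [XO/X./.O/X./..]: True

p1 O@[XO/X./.O/X./..]: (1,1)[XO/XO/.O/X./..]+1* (2,0)[XO/X./OO/X./..]+0 (3,1)[XO/X./.O/XO/..]-1 (4,0)[XO/X./.O/X./O.]-1 (4,1)[XO/X./.O/X./.O]-1
p2 X@[XO/XO/.O/X./..] terminal -1; root [XO/X./.O/X./..] d7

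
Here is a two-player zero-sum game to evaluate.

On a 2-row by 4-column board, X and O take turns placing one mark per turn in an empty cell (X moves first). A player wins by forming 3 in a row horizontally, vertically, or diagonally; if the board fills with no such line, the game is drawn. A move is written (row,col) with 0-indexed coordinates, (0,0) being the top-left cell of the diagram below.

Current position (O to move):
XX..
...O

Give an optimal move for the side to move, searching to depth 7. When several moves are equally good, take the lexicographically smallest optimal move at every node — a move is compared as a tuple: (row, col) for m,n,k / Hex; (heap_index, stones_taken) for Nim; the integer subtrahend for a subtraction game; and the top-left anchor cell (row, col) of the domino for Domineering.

[XX../...O] O move#1: (0,2):+0/XXO./...O*, (0,3):-1/XX.O/...O, (1,0):-1/XX../O..O, (1,1):-1/XX../.O.O, (1,2):-1/XX../..OO
[XXO./...O] X move#2: (0,3):+0/XXOX/...O*, (1,0):+0/XXO./X..O, (1,1):+0/XXO./.X.O, (1,2):+0/XXO./..XO
[XXOX/...O] O move#3: (1,0):+0/XXOX/O..O*, (1,1):+0/XXOX/.O.O, (1,2):+0/XXOX/..OO
[XXOX/O..O] X move#4: (1,1):+0/XXOX/OX.O*, (1,2):+0/XXOX/O.XO
[XXOX/OX.O] O move#5: (1,2):+0/XXOX/OXOO*
[XXOX/OXOO] end (terminal +0, X#6); searched XX../...O to 7

O's best at [XX../...O]: (0,2)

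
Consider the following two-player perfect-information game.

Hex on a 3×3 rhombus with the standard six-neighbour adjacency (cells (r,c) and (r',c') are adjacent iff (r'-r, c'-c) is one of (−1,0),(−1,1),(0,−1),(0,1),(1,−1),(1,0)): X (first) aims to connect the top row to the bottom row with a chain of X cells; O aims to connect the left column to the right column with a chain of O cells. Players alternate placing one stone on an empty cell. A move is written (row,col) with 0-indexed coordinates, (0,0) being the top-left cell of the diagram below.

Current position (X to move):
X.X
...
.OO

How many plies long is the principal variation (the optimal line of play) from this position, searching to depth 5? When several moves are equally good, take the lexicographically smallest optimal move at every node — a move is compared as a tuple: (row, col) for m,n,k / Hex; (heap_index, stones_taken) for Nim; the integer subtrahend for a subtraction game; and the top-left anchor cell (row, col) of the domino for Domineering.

PV length from [X.X/.../.OO]: 3 plies

p1 X@[X.X/.../.OO]: (0,1)[XXX/.../.OO]-1 (1,0)[X.X/X../.OO]-1 (1,1)[X.X/.X./.OO]-1 (1,2)[X.X/..X/.OO]-1 (2,0)[X.X/.../XOO]+1*
p2 O@[X.X/.../XOO]: (0,1)[XOX/.../XOO]-1* (1,0)[X.X/O../XOO]-1 (1,1)[X.X/.O./XOO]-1 (1,2)[X.X/..O/XOO]-1
p3 X@[XOX/.../XOO]: (1,0)[XOX/X../XOO]+1* (1,1)[XOX/.X./XOO]+1 (1,2)[XOX/..X/XOO]+1
p4 O@[XOX/X../XOO] terminal -1; root [X.X/.../.OO] d5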